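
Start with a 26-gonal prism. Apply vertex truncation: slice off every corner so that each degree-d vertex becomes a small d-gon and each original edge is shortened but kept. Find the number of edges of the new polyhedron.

The base solid has V = 52, E = 78, F = 28.
Truncation replaces each original edge-end by a new vertex, so V′ = 2E = 156.
Each original edge survives, and each old vertex of degree d contributes d new edges; summing degrees gives Σd = 2E, so E′ = E + 2E = 3E = 234.
Each original face survives and each original vertex becomes one new face: F′ = F + V = 80.

234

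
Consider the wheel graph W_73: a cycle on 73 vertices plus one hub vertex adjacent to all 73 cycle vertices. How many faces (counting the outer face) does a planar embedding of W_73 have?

74

W_73 has V = 73 + 1 = 74 vertices and E = 2·73 = 146 edges.
By Euler's formula F = 2 − V + E = 2 − 74 + 146 = 74.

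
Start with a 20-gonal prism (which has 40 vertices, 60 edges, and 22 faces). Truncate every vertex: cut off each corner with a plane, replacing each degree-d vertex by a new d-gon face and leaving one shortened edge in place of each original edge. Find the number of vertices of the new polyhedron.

Truncation replaces each original edge-end by a new vertex, so V′ = 2E = 120.
Each original edge survives, and each old vertex of degree d contributes d new edges; summing degrees gives Σd = 2E, so E′ = E + 2E = 3E = 180.
Each original face survives and each original vertex becomes one new face: F′ = F + V = 62.

120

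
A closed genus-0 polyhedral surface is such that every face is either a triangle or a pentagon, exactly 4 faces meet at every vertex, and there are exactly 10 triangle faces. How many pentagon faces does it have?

2

Let x be the number of pentagons; then F = 10 + x.
Edge–face incidences: 2E = 3·10 + 5·x = 30 + 5x.
Every vertex has degree 4, so 4V = 2E.
Euler: V − E + F = 2 ⇒ (2E)/4 − E + (10 + x) = 2.
Multiply by 8: 2·(2E) − 4·(2E) + 8·(10 + x) = 16, i.e. 80 + 8x − 2·(30 + 5x) = 16.
Collecting terms: −2x + 20 = 16, so −2x = −4, so x = 2.
Then 2E = 30 + 5·2 = 40, so E = 20, V = 2E/4 = 10, F = 10 + 2 = 12.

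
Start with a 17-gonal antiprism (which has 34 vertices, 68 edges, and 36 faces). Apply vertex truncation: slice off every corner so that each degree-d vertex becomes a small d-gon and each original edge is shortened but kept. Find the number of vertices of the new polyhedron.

136

Truncation replaces each original edge-end by a new vertex, so V′ = 2E = 136.
Each original edge survives, and each old vertex of degree d contributes d new edges; summing degrees gives Σd = 2E, so E′ = E + 2E = 3E = 204.
Each original face survives and each original vertex becomes one new face: F′ = F + V = 70.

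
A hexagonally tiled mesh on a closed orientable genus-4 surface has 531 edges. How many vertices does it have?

χ = 2 − 2·4 = -6, and every face is a hexagon so 6F = 2E.
F = 2E/6 = 177. Then V = -6 + E − F = -6 + 531 − 177 = 348.

348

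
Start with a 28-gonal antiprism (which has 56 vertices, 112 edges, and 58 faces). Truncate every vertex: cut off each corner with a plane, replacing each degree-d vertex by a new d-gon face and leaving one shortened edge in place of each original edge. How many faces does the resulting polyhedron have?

114

Truncation replaces each original edge-end by a new vertex, so V′ = 2E = 224.
Each original edge survives, and each old vertex of degree d contributes d new edges; summing degrees gives Σd = 2E, so E′ = E + 2E = 3E = 336.
Each original face survives and each original vertex becomes one new face: F′ = F + V = 114.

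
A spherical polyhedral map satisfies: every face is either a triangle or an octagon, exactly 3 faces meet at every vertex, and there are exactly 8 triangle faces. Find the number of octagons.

Let x be the number of octagons; then F = 8 + x.
Edge–face incidences: 2E = 3·8 + 8·x = 24 + 8x.
Every vertex has degree 3, so 3V = 2E.
Euler: V − E + F = 2 ⇒ (2E)/3 − E + (8 + x) = 2.
Multiply by 6: 2·(2E) − 3·(2E) + 6·(8 + x) = 12, i.e. 48 + 6x − (24 + 8x) = 12.
Collecting terms: −2x + 24 = 12, so −2x = −12, so x = 6.
Then 2E = 24 + 8·6 = 72, so E = 36, V = 2E/3 = 24, F = 8 + 6 = 14.

6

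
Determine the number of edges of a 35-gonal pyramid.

70

A pyramid on an n-gon base has one n-gon and n triangles: V = 35 + 1 = 36, E = 2·35 = 70, F = 35 + 1 = 36.
Check: V − E + F = 36 − 70 + 36 = 2.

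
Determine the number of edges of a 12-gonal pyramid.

24

A pyramid on an n-gon base has one n-gon and n triangles: V = 12 + 1 = 13, E = 2·12 = 24, F = 12 + 1 = 13.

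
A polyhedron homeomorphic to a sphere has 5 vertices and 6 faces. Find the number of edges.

9

Here V − E + F = 2.
E = V + F − (2) = 5 + 6 − (2) = 9.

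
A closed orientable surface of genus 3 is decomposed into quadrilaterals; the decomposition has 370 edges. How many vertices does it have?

χ = 2 − 2·3 = -4, and every face is a square so 4F = 2E.
F = 2E/4 = 185. Then V = -4 + E − F = -4 + 370 − 185 = 181.

181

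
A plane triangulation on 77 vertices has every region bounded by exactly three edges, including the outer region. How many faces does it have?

150

In a plane triangulation 3F = 2E and V − E + F = 2, so F = 2V − 4 = 2·77 − 4 = 150.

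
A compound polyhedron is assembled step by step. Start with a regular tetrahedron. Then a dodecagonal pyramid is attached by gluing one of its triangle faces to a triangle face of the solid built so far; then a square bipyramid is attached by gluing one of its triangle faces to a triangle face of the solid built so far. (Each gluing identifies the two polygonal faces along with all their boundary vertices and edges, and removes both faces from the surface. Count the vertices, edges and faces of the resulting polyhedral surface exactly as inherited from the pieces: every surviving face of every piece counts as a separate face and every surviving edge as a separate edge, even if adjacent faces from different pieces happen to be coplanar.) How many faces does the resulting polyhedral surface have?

A regular tetrahedron: V=4, E=6, F=4.
Attach a dodecagonal pyramid (V=13, E=24, F=13) along a 3-gon: merge 3 vertices and 3 edges, delete both glued faces → V=14, E=27, F=15.
Attach a square bipyramid (V=6, E=12, F=8) along a 3-gon: merge 3 vertices and 3 edges, delete both glued faces → V=17, E=36, F=21.
Check: V − E + F = 17 − 36 + 21 = 2.

21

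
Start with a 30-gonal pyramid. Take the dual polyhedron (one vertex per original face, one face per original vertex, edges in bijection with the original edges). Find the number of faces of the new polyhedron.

31

The base solid has V = 31, E = 60, F = 31.
The dual swaps V and F and preserves E: V′ = F = 31, E′ = E = 60, F′ = V = 31.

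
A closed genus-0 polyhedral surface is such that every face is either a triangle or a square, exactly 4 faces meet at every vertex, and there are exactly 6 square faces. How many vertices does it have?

Let x be the number of triangles; then F = 6 + x.
Edge–face incidences: 2E = 4·6 + 3·x = 24 + 3x.
Every vertex has degree 4, so 4V = 2E.
Euler: V − E + F = 2 ⇒ (2E)/4 − E + (6 + x) = 2.
Multiply by 8: 2·(2E) − 4·(2E) + 8·(6 + x) = 16, i.e. 48 + 8x − 2·(24 + 3x) = 16.
Collecting terms: 2x = 16, so x = 8.
Then 2E = 24 + 3·8 = 48, so E = 24, V = 2E/4 = 12, F = 6 + 8 = 14.

12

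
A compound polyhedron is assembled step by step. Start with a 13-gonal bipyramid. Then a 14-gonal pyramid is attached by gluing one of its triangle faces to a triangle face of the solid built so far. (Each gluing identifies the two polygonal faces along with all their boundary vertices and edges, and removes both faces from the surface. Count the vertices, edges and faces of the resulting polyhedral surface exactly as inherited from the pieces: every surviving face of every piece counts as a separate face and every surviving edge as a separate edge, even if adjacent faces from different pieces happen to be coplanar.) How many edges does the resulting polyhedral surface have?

A 13-gonal bipyramid: V=15, E=39, F=26.
Attach a 14-gonal pyramid (V=15, E=28, F=15) along a 3-gon: merge 3 vertices and 3 edges, delete both glued faces → V=27, E=64, F=39.
Check: V − E + F = 27 − 64 + 39 = 2.

64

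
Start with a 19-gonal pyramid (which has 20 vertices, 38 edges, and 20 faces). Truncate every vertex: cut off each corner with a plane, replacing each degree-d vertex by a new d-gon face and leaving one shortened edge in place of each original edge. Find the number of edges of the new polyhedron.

114

Truncation replaces each original edge-end by a new vertex, so V′ = 2E = 76.
Each original edge survives, and each old vertex of degree d contributes d new edges; summing degrees gives Σd = 2E, so E′ = E + 2E = 3E = 114.
Each original face survives and each original vertex becomes one new face: F′ = F + V = 40.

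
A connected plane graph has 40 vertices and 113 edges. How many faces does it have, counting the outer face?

Euler's formula for a connected plane graph: V − E + F = 2, so F = 2 − 40 + 113 = 75.

75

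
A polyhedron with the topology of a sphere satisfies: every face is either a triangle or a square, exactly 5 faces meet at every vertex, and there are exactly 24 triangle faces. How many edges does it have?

Let x be the number of squares; then F = 24 + x.
Edge–face incidences: 2E = 3·24 + 4·x = 72 + 4x.
Every vertex has degree 5, so 5V = 2E.
Euler: V − E + F = 2 ⇒ (2E)/5 − E + (24 + x) = 2.
Multiply by 10: 2·(2E) − 5·(2E) + 10·(24 + x) = 20, i.e. 240 + 10x − 3·(72 + 4x) = 20.
Collecting terms: −2x + 24 = 20, so −2x = −4, so x = 2.
Then 2E = 72 + 4·2 = 80, so E = 40, V = 2E/5 = 16, F = 24 + 2 = 26.

40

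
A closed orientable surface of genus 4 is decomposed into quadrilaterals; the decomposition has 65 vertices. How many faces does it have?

χ = 2 − 2·4 = -6, and every face is a square so 4F = 2E.
V − E + F = -6 with E = 4F/2 gives 65 − (4/2 − 1)·F = -6, so F = 71 and E = 142.

71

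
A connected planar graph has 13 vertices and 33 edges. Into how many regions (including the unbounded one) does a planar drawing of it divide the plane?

Euler's formula for a connected plane graph: V − E + F = 2, so F = 2 − 13 + 33 = 22.

22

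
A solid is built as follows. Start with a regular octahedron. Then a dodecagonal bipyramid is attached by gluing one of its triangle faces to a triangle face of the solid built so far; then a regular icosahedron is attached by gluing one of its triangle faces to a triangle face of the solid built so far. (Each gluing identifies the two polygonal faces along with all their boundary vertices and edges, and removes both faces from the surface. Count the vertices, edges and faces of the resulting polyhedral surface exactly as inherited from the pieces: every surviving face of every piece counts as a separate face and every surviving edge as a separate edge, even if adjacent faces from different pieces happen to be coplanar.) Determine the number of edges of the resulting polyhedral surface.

A regular octahedron: V=6, E=12, F=8.
Attach a dodecagonal bipyramid (V=14, E=36, F=24) along a 3-gon: merge 3 vertices and 3 edges, delete both glued faces → V=17, E=45, F=30.
Attach a regular icosahedron (V=12, E=30, F=20) along a 3-gon: merge 3 vertices and 3 edges, delete both glued faces → V=26, E=72, F=48.
Check: V − E + F = 26 − 72 + 48 = 2.

72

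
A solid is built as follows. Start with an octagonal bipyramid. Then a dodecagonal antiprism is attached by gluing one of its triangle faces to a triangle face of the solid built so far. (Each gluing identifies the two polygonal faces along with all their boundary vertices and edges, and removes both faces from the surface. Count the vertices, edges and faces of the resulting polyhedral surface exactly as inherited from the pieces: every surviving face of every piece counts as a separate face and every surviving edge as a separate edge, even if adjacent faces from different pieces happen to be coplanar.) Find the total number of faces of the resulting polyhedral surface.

40

An octagonal bipyramid: V=10, E=24, F=16.
Attach a dodecagonal antiprism (V=24, E=48, F=26) along a 3-gon: merge 3 vertices and 3 edges, delete both glued faces → V=31, E=69, F=40.
Check: V − E + F = 31 − 69 + 40 = 2.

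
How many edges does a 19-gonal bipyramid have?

A bipyramid over an n-gon has 2n triangular faces and n + 2 vertices: V = 19 + 2 = 21, E = 3·19 = 57, F = 2·19 = 38.
Check: V − E + F = 21 − 57 + 38 = 2.

57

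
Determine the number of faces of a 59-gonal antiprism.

120

An antiprism on an n-gon has two n-gon caps and 2n triangles: V = 2·59 = 118, E = 4·59 = 236, F = 2·59 + 2 = 120.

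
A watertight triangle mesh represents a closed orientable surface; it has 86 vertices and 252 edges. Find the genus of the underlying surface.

Every face is a triangle and each edge borders two faces, so 3F = 2·252, giving F = 168.
χ = V − E + F = 86 − 252 + 168 = 2.
For a closed orientable surface χ = 2 − 2g, so g = (2 − (2))/2 = 0.

0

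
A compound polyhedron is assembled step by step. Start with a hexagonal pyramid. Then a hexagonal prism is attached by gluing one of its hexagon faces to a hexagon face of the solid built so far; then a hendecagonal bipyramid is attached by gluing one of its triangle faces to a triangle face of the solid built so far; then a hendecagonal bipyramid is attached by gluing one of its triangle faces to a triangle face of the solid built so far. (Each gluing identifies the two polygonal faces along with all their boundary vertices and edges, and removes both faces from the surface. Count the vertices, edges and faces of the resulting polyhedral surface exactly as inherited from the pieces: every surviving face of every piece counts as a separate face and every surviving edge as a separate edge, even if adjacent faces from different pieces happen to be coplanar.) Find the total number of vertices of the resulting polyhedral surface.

A hexagonal pyramid: V=7, E=12, F=7.
Attach a hexagonal prism (V=12, E=18, F=8) along a 6-gon: merge 6 vertices and 6 edges, delete both glued faces → V=13, E=24, F=13.
Attach a hendecagonal bipyramid (V=13, E=33, F=22) along a 3-gon: merge 3 vertices and 3 edges, delete both glued faces → V=23, E=54, F=33.
Attach a hendecagonal bipyramid (V=13, E=33, F=22) along a 3-gon: merge 3 vertices and 3 edges, delete both glued faces → V=33, E=84, F=53.
Check: V − E + F = 33 − 84 + 53 = 2.

33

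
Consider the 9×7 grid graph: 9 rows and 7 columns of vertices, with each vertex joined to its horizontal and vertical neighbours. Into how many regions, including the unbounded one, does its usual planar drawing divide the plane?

49

The grid has V = 9·7 = 63 vertices and E = 9·6 + 7·8 = 110 edges.
F = 2 − V + E = 2 − 63 + 110 = 49.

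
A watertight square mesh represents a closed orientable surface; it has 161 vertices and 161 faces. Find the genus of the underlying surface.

Every face is a square, so 2E = 4·161 = 644, giving E = 322.
χ = V − E + F = 161 − 322 + 161 = 0.
For a closed orientable surface χ = 2 − 2g, so g = (2 − (0))/2 = 1.

1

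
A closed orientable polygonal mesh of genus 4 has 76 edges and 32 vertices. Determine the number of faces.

38

For a closed orientable surface of genus 4, χ = 2 − 2·4 = -6.
F = -6 − V + E = -6 − 32 + 76 = 38.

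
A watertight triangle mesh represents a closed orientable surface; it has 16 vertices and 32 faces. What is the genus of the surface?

Every face is a triangle, so 2E = 3·32 = 96, giving E = 48.
χ = V − E + F = 16 − 48 + 32 = 0.
For a closed orientable surface χ = 2 − 2g, so g = (2 − (0))/2 = 1.

1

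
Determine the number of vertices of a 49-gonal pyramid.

A pyramid on an n-gon base has one n-gon and n triangles: V = 49 + 1 = 50, E = 2·49 = 98, F = 49 + 1 = 50.
Check: V − E + F = 50 − 98 + 50 = 2.

50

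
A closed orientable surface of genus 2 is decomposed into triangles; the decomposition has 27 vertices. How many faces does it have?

χ = 2 − 2·2 = -2, and every face is a triangle so 3F = 2E.
V − E + F = -2 with E = 3F/2 gives 27 − (3/2 − 1)·F = -2, so F = 58 and E = 87.

58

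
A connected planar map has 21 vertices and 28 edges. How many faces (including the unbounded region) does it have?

Euler's formula for a connected plane graph: V − E + F = 2, so F = 2 − 21 + 28 = 9.

9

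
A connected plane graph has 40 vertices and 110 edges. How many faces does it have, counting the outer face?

Euler's formula for a connected plane graph: V − E + F = 2, so F = 2 − 40 + 110 = 72.

72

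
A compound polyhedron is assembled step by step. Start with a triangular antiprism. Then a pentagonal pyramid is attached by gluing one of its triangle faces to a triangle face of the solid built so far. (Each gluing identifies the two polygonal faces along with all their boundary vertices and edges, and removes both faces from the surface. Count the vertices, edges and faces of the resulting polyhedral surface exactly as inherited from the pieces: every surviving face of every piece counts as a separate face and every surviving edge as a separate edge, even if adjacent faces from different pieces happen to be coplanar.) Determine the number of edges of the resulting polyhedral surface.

19

A triangular antiprism: V=6, E=12, F=8.
Attach a pentagonal pyramid (V=6, E=10, F=6) along a 3-gon: merge 3 vertices and 3 edges, delete both glued faces → V=9, E=19, F=12.
Check: V − E + F = 9 − 19 + 12 = 2.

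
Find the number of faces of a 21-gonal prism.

23

A prism on an n-gon has two n-gon bases and n rectangular sides: V = 2·21 = 42, E = 3·21 = 63, F = 21 + 2 = 23.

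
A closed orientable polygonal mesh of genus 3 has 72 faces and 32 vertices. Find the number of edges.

108

For a closed orientable surface of genus 3, χ = 2 − 2·3 = -4.
E = V + F − (-4) = 32 + 72 − (-4) = 108.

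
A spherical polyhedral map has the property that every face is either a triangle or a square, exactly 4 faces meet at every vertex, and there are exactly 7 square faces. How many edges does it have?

26

Let x be the number of triangles; then F = 7 + x.
Edge–face incidences: 2E = 4·7 + 3·x = 28 + 3x.
Every vertex has degree 4, so 4V = 2E.
Euler: V − E + F = 2 ⇒ (2E)/4 − E + (7 + x) = 2.
Multiply by 8: 2·(2E) − 4·(2E) + 8·(7 + x) = 16, i.e. 56 + 8x − 2·(28 + 3x) = 16.
Collecting terms: 2x = 16, so x = 8.
Then 2E = 28 + 3·8 = 52, so E = 26, V = 2E/4 = 13, F = 7 + 8 = 15.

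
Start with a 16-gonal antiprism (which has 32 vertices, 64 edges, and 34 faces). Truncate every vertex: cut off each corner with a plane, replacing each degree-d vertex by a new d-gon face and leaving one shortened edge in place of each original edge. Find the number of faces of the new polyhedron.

66

Truncation replaces each original edge-end by a new vertex, so V′ = 2E = 128.
Each original edge survives, and each old vertex of degree d contributes d new edges; summing degrees gives Σd = 2E, so E′ = E + 2E = 3E = 192.
Each original face survives and each original vertex becomes one new face: F′ = F + V = 66.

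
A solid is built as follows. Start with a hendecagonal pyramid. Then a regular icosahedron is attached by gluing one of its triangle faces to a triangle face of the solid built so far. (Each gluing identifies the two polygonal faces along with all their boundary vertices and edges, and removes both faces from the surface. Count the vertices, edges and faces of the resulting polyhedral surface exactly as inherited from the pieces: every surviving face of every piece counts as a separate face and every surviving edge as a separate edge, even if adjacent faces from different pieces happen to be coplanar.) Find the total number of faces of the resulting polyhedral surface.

30

A hendecagonal pyramid: V=12, E=22, F=12.
Attach a regular icosahedron (V=12, E=30, F=20) along a 3-gon: merge 3 vertices and 3 edges, delete both glued faces → V=21, E=49, F=30.
Check: V − E + F = 21 − 49 + 30 = 2.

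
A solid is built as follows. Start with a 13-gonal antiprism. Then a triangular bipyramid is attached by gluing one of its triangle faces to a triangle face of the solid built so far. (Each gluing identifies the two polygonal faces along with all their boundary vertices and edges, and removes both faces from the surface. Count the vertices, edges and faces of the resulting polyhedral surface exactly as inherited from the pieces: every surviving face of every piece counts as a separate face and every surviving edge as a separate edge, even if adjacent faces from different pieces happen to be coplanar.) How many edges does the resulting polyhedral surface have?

A 13-gonal antiprism: V=26, E=52, F=28.
Attach a triangular bipyramid (V=5, E=9, F=6) along a 3-gon: merge 3 vertices and 3 edges, delete both glued faces → V=28, E=58, F=32.
Check: V − E + F = 28 − 58 + 32 = 2.

58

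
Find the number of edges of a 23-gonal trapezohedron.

The n-trapezohedron (dual of the n-antiprism) has V = 2·23 + 2 = 48, E = 4·23 = 92, F = 2·23 = 46.

92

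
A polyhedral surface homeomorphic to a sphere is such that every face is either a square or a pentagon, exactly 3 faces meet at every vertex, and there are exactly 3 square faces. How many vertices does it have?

Let x be the number of pentagons; then F = 3 + x.
Edge–face incidences: 2E = 4·3 + 5·x = 12 + 5x.
Every vertex has degree 3, so 3V = 2E.
Euler: V − E + F = 2 ⇒ (2E)/3 − E + (3 + x) = 2.
Multiply by 6: 2·(2E) − 3·(2E) + 6·(3 + x) = 12, i.e. 18 + 6x − (12 + 5x) = 12.
Collecting terms: x + 6 = 12, so x = 6.
Then 2E = 12 + 5·6 = 42, so E = 21, V = 2E/3 = 14, F = 3 + 6 = 9.

14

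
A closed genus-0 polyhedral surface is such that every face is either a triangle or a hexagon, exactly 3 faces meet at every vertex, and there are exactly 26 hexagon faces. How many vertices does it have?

Let x be the number of triangles; then F = 26 + x.
Edge–face incidences: 2E = 6·26 + 3·x = 156 + 3x.
Every vertex has degree 3, so 3V = 2E.
Euler: V − E + F = 2 ⇒ (2E)/3 − E + (26 + x) = 2.
Multiply by 6: 2·(2E) − 3·(2E) + 6·(26 + x) = 12, i.e. 156 + 6x − (156 + 3x) = 12.
Collecting terms: 3x = 12, so x = 4.
Then 2E = 156 + 3·4 = 168, so E = 84, V = 2E/3 = 56, F = 26 + 4 = 30.

56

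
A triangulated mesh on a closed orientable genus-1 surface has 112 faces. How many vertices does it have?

56

χ = 2 − 2·1 = 0, and every face is a triangle so 3F = 2E.
E = 3·112/2 = 168. Then V = 0 + E − F = 0 + 168 − 112 = 56.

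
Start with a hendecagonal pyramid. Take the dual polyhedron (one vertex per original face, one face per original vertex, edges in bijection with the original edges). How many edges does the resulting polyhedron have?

22

The base solid has V = 12, E = 22, F = 12.
The dual swaps V and F and preserves E: V′ = F = 12, E′ = E = 22, F′ = V = 12.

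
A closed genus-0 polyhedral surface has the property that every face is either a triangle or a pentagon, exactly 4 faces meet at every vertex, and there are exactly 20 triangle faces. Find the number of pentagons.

Let x be the number of pentagons; then F = 20 + x.
Edge–face incidences: 2E = 3·20 + 5·x = 60 + 5x.
Every vertex has degree 4, so 4V = 2E.
Euler: V − E + F = 2 ⇒ (2E)/4 − E + (20 + x) = 2.
Multiply by 8: 2·(2E) − 4·(2E) + 8·(20 + x) = 16, i.e. 160 + 8x − 2·(60 + 5x) = 16.
Collecting terms: −2x + 40 = 16, so −2x = −24, so x = 12.
Then 2E = 60 + 5·12 = 120, so E = 60, V = 2E/4 = 30, F = 20 + 12 = 32.

12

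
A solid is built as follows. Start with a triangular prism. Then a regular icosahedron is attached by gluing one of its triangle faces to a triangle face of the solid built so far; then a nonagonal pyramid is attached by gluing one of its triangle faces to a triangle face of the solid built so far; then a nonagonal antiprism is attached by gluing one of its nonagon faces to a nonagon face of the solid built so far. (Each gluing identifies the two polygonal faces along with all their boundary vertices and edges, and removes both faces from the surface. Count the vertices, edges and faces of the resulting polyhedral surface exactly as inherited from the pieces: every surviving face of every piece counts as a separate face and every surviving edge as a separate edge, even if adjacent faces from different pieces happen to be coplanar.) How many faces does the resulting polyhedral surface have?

49

A triangular prism: V=6, E=9, F=5.
Attach a regular icosahedron (V=12, E=30, F=20) along a 3-gon: merge 3 vertices and 3 edges, delete both glued faces → V=15, E=36, F=23.
Attach a nonagonal pyramid (V=10, E=18, F=10) along a 3-gon: merge 3 vertices and 3 edges, delete both glued faces → V=22, E=51, F=31.
Attach a nonagonal antiprism (V=18, E=36, F=20) along a 9-gon: merge 9 vertices and 9 edges, delete both glued faces → V=31, E=78, F=49.
Check: V − E + F = 31 − 78 + 49 = 2.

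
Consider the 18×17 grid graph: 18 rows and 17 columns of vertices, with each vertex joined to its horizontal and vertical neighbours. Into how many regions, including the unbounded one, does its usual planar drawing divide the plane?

273

The grid has V = 18·17 = 306 vertices and E = 18·16 + 17·17 = 577 edges.
F = 2 − V + E = 2 − 306 + 577 = 273.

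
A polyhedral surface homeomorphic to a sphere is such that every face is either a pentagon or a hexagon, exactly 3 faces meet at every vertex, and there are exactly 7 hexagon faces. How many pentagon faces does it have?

12

Let x be the number of pentagons; then F = 7 + x.
Edge–face incidences: 2E = 6·7 + 5·x = 42 + 5x.
Every vertex has degree 3, so 3V = 2E.
Euler: V − E + F = 2 ⇒ (2E)/3 − E + (7 + x) = 2.
Multiply by 6: 2·(2E) − 3·(2E) + 6·(7 + x) = 12, i.e. 42 + 6x − (42 + 5x) = 12.
Collecting terms: x = 12.
Then 2E = 42 + 5·12 = 102, so E = 51, V = 2E/3 = 34, F = 7 + 12 = 19.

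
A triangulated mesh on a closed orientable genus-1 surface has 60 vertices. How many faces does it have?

χ = 2 − 2·1 = 0, and every face is a triangle so 3F = 2E.
V − E + F = 0 with E = 3F/2 gives 60 − (3/2 − 1)·F = 0, so F = 120 and E = 180.

120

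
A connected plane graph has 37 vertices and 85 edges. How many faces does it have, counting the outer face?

Euler's formula for a connected plane graph: V − E + F = 2, so F = 2 − 37 + 85 = 50.

50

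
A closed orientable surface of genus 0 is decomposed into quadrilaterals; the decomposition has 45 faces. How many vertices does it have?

χ = 2 − 2·0 = 2, and every face is a square so 4F = 2E.
E = 4·45/2 = 90. Then V = 2 + E − F = 2 + 90 − 45 = 47.

47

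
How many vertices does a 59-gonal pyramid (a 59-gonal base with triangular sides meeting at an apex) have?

A pyramid on an n-gon base has one n-gon and n triangles: V = 59 + 1 = 60, E = 2·59 = 118, F = 59 + 1 = 60.

60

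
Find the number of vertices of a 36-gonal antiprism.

72

An antiprism on an n-gon has two n-gon caps and 2n triangles: V = 2·36 = 72, E = 4·36 = 144, F = 2·36 + 2 = 74.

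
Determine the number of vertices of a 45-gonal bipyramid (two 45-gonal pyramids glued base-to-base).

A bipyramid over an n-gon has 2n triangular faces and n + 2 vertices: V = 45 + 2 = 47, E = 3·45 = 135, F = 2·45 = 90.

47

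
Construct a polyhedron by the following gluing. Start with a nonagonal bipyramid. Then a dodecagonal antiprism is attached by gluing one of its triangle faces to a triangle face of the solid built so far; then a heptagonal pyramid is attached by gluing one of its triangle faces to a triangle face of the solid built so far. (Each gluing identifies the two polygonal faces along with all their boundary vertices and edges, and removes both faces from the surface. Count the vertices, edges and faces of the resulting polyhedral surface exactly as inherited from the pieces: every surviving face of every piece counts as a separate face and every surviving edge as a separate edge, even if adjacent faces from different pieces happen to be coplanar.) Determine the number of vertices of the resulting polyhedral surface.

37

A nonagonal bipyramid: V=11, E=27, F=18.
Attach a dodecagonal antiprism (V=24, E=48, F=26) along a 3-gon: merge 3 vertices and 3 edges, delete both glued faces → V=32, E=72, F=42.
Attach a heptagonal pyramid (V=8, E=14, F=8) along a 3-gon: merge 3 vertices and 3 edges, delete both glued faces → V=37, E=83, F=48.
Check: V − E + F = 37 − 83 + 48 = 2.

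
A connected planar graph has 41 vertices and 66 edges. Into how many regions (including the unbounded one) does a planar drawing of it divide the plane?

Euler's formula for a connected plane graph: V − E + F = 2, so F = 2 − 41 + 66 = 27.

27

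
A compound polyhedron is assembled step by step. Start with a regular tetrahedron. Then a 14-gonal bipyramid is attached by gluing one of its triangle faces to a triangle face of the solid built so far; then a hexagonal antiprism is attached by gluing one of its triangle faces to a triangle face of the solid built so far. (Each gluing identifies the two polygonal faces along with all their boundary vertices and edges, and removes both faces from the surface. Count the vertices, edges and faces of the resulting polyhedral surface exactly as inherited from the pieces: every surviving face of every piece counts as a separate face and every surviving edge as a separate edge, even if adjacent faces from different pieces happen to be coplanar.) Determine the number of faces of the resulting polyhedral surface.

42

A regular tetrahedron: V=4, E=6, F=4.
Attach a 14-gonal bipyramid (V=16, E=42, F=28) along a 3-gon: merge 3 vertices and 3 edges, delete both glued faces → V=17, E=45, F=30.
Attach a hexagonal antiprism (V=12, E=24, F=14) along a 3-gon: merge 3 vertices and 3 edges, delete both glued faces → V=26, E=66, F=42.
Check: V − E + F = 26 − 66 + 42 = 2.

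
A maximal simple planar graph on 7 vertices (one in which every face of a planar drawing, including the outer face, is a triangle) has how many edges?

15

In a plane triangulation 3F = 2E and V − E + F = 2, so E = 3V − 6 = 3·7 − 6 = 15.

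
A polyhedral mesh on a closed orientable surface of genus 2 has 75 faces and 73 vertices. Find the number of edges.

150

For a closed orientable surface of genus 2, χ = 2 − 2·2 = -2.
E = V + F − (-2) = 73 + 75 − (-2) = 150.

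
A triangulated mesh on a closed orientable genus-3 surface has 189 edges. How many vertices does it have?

χ = 2 − 2·3 = -4, and every face is a triangle so 3F = 2E.
F = 2E/3 = 126. Then V = -4 + E − F = -4 + 189 − 126 = 59.

59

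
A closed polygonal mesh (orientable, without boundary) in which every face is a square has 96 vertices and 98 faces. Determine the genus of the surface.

2

Every face is a square, so 2E = 4·98 = 392, giving E = 196.
χ = V − E + F = 96 − 196 + 98 = -2.
For a closed orientable surface χ = 2 − 2g, so g = (2 − (-2))/2 = 2.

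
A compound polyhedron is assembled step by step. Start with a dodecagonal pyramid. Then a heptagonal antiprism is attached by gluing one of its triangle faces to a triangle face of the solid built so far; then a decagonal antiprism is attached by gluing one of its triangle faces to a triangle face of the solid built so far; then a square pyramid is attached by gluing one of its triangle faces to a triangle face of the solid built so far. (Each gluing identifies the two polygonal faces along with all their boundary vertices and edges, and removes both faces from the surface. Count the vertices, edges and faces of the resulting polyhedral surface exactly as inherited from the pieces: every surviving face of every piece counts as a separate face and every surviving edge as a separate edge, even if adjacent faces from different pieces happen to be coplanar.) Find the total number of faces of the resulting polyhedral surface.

A dodecagonal pyramid: V=13, E=24, F=13.
Attach a heptagonal antiprism (V=14, E=28, F=16) along a 3-gon: merge 3 vertices and 3 edges, delete both glued faces → V=24, E=49, F=27.
Attach a decagonal antiprism (V=20, E=40, F=22) along a 3-gon: merge 3 vertices and 3 edges, delete both glued faces → V=41, E=86, F=47.
Attach a square pyramid (V=5, E=8, F=5) along a 3-gon: merge 3 vertices and 3 edges, delete both glued faces → V=43, E=91, F=50.
Check: V − E + F = 43 − 91 + 50 = 2.

50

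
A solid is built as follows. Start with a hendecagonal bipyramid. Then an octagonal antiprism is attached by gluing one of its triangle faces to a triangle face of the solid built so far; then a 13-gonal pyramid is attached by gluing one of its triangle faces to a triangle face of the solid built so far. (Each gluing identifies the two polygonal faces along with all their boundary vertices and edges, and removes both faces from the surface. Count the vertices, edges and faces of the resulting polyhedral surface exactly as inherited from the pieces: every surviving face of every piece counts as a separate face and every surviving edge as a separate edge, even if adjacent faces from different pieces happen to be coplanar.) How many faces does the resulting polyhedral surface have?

A hendecagonal bipyramid: V=13, E=33, F=22.
Attach an octagonal antiprism (V=16, E=32, F=18) along a 3-gon: merge 3 vertices and 3 edges, delete both glued faces → V=26, E=62, F=38.
Attach a 13-gonal pyramid (V=14, E=26, F=14) along a 3-gon: merge 3 vertices and 3 edges, delete both glued faces → V=37, E=85, F=50.
Check: V − E + F = 37 − 85 + 50 = 2.

50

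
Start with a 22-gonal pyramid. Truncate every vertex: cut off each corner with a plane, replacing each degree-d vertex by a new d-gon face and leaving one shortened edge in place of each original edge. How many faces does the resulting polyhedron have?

46

The base solid has V = 23, E = 44, F = 23.
Truncation replaces each original edge-end by a new vertex, so V′ = 2E = 88.
Each original edge survives, and each old vertex of degree d contributes d new edges; summing degrees gives Σd = 2E, so E′ = E + 2E = 3E = 132.
Each original face survives and each original vertex becomes one new face: F′ = F + V = 46.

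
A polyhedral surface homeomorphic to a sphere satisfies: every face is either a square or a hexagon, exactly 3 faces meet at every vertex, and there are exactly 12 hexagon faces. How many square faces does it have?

6

Let x be the number of squares; then F = 12 + x.
Edge–face incidences: 2E = 6·12 + 4·x = 72 + 4x.
Every vertex has degree 3, so 3V = 2E.
Euler: V − E + F = 2 ⇒ (2E)/3 − E + (12 + x) = 2.
Multiply by 6: 2·(2E) − 3·(2E) + 6·(12 + x) = 12, i.e. 72 + 6x − (72 + 4x) = 12.
Collecting terms: 2x = 12, so x = 6.
Then 2E = 72 + 4·6 = 96, so E = 48, V = 2E/3 = 32, F = 12 + 6 = 18.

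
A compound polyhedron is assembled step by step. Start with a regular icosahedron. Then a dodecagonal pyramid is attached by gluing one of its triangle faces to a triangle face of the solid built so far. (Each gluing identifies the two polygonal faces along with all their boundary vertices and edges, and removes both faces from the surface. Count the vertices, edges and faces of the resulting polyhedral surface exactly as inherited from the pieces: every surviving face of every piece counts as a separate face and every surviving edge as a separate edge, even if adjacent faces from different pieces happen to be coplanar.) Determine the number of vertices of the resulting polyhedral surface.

A regular icosahedron: V=12, E=30, F=20.
Attach a dodecagonal pyramid (V=13, E=24, F=13) along a 3-gon: merge 3 vertices and 3 edges, delete both glued faces → V=22, E=51, F=31.
Check: V − E + F = 22 − 51 + 31 = 2.

22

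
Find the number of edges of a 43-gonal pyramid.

A pyramid on an n-gon base has one n-gon and n triangles: V = 43 + 1 = 44, E = 2·43 = 86, F = 43 + 1 = 44.

86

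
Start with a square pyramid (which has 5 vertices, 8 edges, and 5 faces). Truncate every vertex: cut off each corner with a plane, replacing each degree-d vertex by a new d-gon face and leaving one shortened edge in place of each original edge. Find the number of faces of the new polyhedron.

10

Truncation replaces each original edge-end by a new vertex, so V′ = 2E = 16.
Each original edge survives, and each old vertex of degree d contributes d new edges; summing degrees gives Σd = 2E, so E′ = E + 2E = 3E = 24.
Each original face survives and each original vertex becomes one new face: F′ = F + V = 10.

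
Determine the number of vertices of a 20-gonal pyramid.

21

A pyramid on an n-gon base has one n-gon and n triangles: V = 20 + 1 = 21, E = 2·20 = 40, F = 20 + 1 = 21.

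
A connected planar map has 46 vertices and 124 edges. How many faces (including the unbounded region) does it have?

80

Euler's formula for a connected plane graph: V − E + F = 2, so F = 2 − 46 + 124 = 80.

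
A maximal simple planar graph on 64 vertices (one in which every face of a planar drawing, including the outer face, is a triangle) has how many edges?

186

In a plane triangulation 3F = 2E and V − E + F = 2, so E = 3V − 6 = 3·64 − 6 = 186.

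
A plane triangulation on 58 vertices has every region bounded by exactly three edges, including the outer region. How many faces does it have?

112

In a plane triangulation 3F = 2E and V − E + F = 2, so F = 2V − 4 = 2·58 − 4 = 112.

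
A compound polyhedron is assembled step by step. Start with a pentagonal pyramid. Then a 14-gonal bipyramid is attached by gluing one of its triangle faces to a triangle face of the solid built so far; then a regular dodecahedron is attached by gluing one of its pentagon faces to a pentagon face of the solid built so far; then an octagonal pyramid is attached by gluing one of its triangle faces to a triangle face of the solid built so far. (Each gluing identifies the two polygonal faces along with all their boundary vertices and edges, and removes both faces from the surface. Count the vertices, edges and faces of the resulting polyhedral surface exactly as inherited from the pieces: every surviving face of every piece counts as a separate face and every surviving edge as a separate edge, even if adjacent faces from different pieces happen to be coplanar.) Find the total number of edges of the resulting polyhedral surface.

A pentagonal pyramid: V=6, E=10, F=6.
Attach a 14-gonal bipyramid (V=16, E=42, F=28) along a 3-gon: merge 3 vertices and 3 edges, delete both glued faces → V=19, E=49, F=32.
Attach a regular dodecahedron (V=20, E=30, F=12) along a 5-gon: merge 5 vertices and 5 edges, delete both glued faces → V=34, E=74, F=42.
Attach an octagonal pyramid (V=9, E=16, F=9) along a 3-gon: merge 3 vertices and 3 edges, delete both glued faces → V=40, E=87, F=49.
Check: V − E + F = 40 − 87 + 49 = 2.

87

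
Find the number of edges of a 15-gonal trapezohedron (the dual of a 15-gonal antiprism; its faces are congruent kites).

60

The n-trapezohedron (dual of the n-antiprism) has V = 2·15 + 2 = 32, E = 4·15 = 60, F = 2·15 = 30.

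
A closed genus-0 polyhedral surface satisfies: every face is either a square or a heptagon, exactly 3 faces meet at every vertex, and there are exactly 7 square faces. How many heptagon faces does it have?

Let x be the number of heptagons; then F = 7 + x.
Edge–face incidences: 2E = 4·7 + 7·x = 28 + 7x.
Every vertex has degree 3, so 3V = 2E.
Euler: V − E + F = 2 ⇒ (2E)/3 − E + (7 + x) = 2.
Multiply by 6: 2·(2E) − 3·(2E) + 6·(7 + x) = 12, i.e. 42 + 6x − (28 + 7x) = 12.
Collecting terms: −x + 14 = 12, so −x = −2, so x = 2.
Then 2E = 28 + 7·2 = 42, so E = 21, V = 2E/3 = 14, F = 7 + 2 = 9.

2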